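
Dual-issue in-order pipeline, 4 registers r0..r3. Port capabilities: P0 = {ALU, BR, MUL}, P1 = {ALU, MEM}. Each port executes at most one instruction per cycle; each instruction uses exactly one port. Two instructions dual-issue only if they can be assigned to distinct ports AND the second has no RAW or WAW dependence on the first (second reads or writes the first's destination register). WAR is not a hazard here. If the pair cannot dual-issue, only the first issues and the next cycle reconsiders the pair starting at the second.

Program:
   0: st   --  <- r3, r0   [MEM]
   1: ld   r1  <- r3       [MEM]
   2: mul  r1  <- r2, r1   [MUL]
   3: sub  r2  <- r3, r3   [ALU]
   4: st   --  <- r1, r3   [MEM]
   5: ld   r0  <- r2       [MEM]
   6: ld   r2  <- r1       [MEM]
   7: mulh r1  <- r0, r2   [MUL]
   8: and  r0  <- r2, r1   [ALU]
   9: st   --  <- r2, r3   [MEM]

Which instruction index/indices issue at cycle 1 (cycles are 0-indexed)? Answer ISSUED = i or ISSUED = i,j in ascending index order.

c0: i0 st.MEM  no-port MEM/MEM
c1: i1 ld.MEM  RAW+WAW r1
c2: i2/i3 mul.MUL/sub.ALU  pair
c3: i4 st.MEM  no-port MEM/MEM
c4: i5 ld.MEM  no-port MEM/MEM
c5: i6 ld.MEM  RAW r2
c6: i7 mulh.MUL  RAW r1
c7: i8/i9 and.ALU/st.MEM  pair

ISSUED = 1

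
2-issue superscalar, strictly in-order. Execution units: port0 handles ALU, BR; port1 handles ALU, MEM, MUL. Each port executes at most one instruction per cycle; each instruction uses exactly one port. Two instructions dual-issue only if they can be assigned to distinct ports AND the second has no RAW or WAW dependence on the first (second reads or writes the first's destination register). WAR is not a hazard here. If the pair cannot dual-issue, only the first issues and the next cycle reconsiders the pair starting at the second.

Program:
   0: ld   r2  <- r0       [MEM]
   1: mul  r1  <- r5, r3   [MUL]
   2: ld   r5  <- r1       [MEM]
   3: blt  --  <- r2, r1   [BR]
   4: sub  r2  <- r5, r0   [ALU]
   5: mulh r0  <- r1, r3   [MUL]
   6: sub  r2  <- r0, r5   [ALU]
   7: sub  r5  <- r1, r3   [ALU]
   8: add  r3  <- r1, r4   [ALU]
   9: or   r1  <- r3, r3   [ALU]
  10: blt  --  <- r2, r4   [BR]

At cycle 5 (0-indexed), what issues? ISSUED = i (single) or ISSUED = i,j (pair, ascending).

  cy0 -> i0 (ld) no-port MEM/MUL
  cy1 -> i1 (mul) no-port MUL/MEM
  cy2 -> i2&i3 (ld;blt) 2-wide
  cy3 -> i4&i5 (sub;mulh) 2-wide
  cy4 -> i6&i7 (sub;sub) 2-wide
  cy5 -> i8 (add) RAW r3
  cy6 -> i9&i10 (or;blt) 2-wide

ISSUED = 8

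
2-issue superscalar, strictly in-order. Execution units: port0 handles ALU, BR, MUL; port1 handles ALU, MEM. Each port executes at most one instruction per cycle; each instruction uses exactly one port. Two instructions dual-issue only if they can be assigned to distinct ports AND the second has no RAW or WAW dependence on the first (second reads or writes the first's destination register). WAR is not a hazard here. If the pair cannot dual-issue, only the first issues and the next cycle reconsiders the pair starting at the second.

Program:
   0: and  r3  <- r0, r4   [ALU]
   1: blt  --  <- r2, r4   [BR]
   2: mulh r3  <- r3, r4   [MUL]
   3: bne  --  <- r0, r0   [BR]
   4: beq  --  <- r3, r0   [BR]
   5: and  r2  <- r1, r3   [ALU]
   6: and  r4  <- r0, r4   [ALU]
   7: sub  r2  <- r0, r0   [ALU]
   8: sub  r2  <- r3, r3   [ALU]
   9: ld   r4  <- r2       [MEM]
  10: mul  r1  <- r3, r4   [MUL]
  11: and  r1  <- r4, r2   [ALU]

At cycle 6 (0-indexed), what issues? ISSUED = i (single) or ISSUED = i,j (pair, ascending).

ISSUED = 9

t=0 i0&i1:and;blt ; pair
t=1 i2:mulh ; no-port MUL/BR
t=2 i3:bne ; no-port BR/BR
t=3 i4&i5:beq;and ; pair
t=4 i6&i7:and;sub ; pair
t=5 i8:sub ; RAW r2
t=6 i9:ld ; RAW r4
t=7 i10:mul ; WAW r1
t=8 i11:and ; tail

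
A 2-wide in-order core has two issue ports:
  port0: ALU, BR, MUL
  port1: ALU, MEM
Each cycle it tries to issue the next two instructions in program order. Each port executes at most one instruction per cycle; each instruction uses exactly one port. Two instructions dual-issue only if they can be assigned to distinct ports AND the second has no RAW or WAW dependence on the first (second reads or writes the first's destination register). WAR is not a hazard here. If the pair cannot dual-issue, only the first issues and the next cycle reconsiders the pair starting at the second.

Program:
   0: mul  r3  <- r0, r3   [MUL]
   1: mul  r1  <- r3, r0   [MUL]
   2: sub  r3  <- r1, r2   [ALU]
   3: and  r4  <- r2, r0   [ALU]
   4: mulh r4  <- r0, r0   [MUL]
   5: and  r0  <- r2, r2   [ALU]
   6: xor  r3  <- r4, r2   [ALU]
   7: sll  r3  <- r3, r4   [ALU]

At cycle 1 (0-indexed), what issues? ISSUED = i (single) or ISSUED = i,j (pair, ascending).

ISSUED = 1

c0: i0 mul.MUL  no-port MUL/MUL
c1: i1 mul.MUL  RAW r1
c2: i2&i3 sub.ALU;and.ALU  pair
c3: i4&i5 mulh.MUL;and.ALU  pair
c4: i6 xor.ALU  RAW+WAW r3
c5: i7 sll.ALU  tail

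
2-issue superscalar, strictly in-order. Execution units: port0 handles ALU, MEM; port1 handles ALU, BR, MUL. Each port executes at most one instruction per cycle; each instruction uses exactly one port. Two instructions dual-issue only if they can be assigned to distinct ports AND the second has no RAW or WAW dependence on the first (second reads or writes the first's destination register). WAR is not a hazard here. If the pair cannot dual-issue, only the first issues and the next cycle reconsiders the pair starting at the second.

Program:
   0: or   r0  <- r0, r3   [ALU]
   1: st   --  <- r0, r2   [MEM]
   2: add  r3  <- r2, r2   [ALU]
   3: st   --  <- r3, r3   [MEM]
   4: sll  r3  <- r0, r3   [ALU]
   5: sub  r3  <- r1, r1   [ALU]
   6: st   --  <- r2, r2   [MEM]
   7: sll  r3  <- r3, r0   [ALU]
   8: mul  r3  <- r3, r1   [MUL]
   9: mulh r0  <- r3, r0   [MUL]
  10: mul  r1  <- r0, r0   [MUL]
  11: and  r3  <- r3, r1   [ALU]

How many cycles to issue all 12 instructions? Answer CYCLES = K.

CYCLES = 9

t=0 i0:or.ALU ; RAW r0
t=1 i1&i2:st.MEM add.ALU ; dual
t=2 i3&i4:st.MEM sll.ALU ; dual
t=3 i5&i6:sub.ALU st.MEM ; dual
t=4 i7:sll.ALU ; RAW+WAW r3
t=5 i8:mul.MUL ; no-port MUL/MUL
t=6 i9:mulh.MUL ; no-port MUL/MUL
t=7 i10:mul.MUL ; RAW r1
t=8 i11:and.ALU ; tail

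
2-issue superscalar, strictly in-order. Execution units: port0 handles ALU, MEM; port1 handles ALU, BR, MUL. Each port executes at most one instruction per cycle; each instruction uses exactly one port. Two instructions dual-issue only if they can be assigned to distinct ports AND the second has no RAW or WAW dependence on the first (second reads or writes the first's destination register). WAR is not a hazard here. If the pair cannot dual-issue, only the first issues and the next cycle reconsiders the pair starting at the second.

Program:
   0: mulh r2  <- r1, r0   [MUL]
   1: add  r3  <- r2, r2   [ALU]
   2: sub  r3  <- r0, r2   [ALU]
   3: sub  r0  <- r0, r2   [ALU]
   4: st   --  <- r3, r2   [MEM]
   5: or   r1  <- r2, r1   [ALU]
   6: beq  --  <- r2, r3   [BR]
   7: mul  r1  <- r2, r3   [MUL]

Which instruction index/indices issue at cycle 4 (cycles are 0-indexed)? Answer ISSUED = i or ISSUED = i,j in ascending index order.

ISSUED = 6

t=0 i0:mulh ; RAW r2
t=1 i1:add ; WAW r3
t=2 i2/i3:sub;sub ; pair
t=3 i4/i5:st;or ; pair
t=4 i6:beq ; no-port BR/MUL
t=5 i7:mul ; tail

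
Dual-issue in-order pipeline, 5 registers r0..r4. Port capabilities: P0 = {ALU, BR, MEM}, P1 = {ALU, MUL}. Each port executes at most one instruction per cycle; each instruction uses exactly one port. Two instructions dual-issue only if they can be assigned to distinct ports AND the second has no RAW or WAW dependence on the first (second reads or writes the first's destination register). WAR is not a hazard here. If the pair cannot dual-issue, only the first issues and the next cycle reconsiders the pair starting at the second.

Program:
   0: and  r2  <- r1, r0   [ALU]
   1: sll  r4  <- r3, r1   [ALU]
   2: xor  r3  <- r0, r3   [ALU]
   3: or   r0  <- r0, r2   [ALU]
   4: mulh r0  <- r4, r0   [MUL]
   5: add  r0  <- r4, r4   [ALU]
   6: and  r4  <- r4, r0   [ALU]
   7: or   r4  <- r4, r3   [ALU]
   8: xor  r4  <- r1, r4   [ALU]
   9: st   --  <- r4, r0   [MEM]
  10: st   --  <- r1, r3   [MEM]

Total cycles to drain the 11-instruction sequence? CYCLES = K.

CYCLES = 9

t=0 i0&i1:and+sll ; dual
t=1 i2&i3:xor+or ; dual
t=2 i4:mulh ; WAW r0
t=3 i5:add ; RAW r0
t=4 i6:and ; RAW+WAW r4
t=5 i7:or ; RAW+WAW r4
t=6 i8:xor ; RAW r4
t=7 i9:st ; no-port MEM/MEM
t=8 i10:st ; tail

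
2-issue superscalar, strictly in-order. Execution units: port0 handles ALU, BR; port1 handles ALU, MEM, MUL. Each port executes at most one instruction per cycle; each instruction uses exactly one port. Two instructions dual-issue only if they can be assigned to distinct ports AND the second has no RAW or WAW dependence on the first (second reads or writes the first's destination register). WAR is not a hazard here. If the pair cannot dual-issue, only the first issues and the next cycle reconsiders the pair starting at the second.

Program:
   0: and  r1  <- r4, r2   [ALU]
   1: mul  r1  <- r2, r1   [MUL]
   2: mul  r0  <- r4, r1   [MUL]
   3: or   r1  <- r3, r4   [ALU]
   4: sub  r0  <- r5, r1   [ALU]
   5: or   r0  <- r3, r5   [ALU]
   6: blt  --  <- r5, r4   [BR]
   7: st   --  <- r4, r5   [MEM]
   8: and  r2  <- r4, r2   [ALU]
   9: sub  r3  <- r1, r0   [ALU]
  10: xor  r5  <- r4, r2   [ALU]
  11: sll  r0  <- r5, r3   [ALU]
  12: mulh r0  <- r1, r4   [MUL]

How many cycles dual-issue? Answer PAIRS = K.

PAIRS = 4

0. and.ALU @i0  | RAW+WAW r1
1. mul.MUL @i1  | no-port MUL/MUL
2. mul.MUL/or.ALU @i2/i3  | dual
3. sub.ALU @i4  | WAW r0
4. or.ALU/blt.BR @i5/i6  | dual
5. st.MEM/and.ALU @i7/i8  | dual
6. sub.ALU/xor.ALU @i9/i10  | dual
7. sll.ALU @i11  | WAW r0
8. mulh.MUL @i12  | tail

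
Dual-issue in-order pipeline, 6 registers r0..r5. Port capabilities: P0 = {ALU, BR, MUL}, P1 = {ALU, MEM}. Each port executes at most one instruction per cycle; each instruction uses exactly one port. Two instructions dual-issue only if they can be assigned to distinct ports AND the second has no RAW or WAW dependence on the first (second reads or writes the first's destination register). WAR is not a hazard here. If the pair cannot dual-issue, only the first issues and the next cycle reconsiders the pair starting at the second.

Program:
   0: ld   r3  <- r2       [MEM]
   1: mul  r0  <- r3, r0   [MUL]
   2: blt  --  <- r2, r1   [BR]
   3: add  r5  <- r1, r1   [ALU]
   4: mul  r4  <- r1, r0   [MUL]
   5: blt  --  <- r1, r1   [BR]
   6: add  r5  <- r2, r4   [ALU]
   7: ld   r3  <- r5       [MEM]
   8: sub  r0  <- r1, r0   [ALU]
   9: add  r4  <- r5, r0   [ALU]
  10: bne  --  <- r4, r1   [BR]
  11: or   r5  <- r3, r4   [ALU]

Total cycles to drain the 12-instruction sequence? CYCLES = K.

c0: i0 ld  RAW r3
c1: i1 mul  no-port MUL/BR
c2: i2/i3 blt add  pair
c3: i4 mul  no-port MUL/BR
c4: i5/i6 blt add  pair
c5: i7/i8 ld sub  pair
c6: i9 add  RAW r4
c7: i10/i11 bne or  pair

CYCLES = 8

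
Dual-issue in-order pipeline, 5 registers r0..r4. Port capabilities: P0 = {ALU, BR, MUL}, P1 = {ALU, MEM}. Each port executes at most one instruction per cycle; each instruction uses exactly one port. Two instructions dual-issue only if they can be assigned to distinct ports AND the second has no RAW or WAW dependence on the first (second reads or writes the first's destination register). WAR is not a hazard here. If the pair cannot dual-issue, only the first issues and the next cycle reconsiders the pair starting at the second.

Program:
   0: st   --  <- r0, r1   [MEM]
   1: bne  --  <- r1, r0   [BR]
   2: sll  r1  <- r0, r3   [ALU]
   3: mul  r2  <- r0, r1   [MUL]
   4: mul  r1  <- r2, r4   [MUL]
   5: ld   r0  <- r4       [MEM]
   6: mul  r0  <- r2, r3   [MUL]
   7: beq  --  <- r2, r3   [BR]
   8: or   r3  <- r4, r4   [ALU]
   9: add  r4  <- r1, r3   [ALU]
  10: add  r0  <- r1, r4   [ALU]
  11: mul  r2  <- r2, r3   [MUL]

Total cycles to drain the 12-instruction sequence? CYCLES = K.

CYCLES = 8

c0: i0/i1 st;bne  pair
c1: i2 sll  RAW r1
c2: i3 mul  no-port MUL/MUL
c3: i4/i5 mul;ld  pair
c4: i6 mul  no-port MUL/BR
c5: i7/i8 beq;or  pair
c6: i9 add  RAW r4
c7: i10/i11 add;mul  pair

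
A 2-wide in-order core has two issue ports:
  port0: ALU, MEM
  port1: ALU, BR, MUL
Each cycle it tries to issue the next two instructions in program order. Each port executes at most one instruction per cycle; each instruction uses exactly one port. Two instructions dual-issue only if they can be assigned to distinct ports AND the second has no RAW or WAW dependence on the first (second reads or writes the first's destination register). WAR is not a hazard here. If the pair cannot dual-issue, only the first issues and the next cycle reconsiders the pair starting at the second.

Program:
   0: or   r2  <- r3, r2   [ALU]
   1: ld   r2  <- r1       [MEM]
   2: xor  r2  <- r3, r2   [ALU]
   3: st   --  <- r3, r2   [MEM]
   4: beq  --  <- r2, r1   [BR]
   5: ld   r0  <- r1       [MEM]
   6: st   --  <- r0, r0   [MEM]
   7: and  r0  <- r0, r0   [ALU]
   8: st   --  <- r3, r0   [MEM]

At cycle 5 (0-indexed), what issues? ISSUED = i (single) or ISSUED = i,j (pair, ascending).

ISSUED = 6,7

#0 head=0: or.ALU i0 WAW r2
#1 head=1: ld.MEM i1 RAW+WAW r2
#2 head=2: xor.ALU i2 RAW r2
#3 head=3: st.MEM+beq.BR i3/i4 2-wide
#4 head=5: ld.MEM i5 no-port MEM/MEM
#5 head=6: st.MEM+and.ALU i6/i7 2-wide
#6 head=8: st.MEM i8 tail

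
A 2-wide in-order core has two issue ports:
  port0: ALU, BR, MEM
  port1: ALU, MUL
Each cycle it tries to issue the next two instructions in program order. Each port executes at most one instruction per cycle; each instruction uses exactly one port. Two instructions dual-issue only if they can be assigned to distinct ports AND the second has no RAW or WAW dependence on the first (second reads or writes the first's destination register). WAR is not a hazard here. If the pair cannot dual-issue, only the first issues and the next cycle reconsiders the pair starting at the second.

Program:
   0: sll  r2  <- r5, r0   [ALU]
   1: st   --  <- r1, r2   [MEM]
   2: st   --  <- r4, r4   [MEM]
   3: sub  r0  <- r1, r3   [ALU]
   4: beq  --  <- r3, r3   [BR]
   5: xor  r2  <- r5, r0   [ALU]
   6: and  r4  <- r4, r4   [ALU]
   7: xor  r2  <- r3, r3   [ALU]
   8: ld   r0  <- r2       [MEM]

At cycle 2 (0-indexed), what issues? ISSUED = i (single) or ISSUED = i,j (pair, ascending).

c0: i0 sll  RAW r2
c1: i1 st  no-port MEM/MEM
c2: i2&i3 st/sub  pair
c3: i4&i5 beq/xor  pair
c4: i6&i7 and/xor  pair
c5: i8 ld  tail

ISSUED = 2,3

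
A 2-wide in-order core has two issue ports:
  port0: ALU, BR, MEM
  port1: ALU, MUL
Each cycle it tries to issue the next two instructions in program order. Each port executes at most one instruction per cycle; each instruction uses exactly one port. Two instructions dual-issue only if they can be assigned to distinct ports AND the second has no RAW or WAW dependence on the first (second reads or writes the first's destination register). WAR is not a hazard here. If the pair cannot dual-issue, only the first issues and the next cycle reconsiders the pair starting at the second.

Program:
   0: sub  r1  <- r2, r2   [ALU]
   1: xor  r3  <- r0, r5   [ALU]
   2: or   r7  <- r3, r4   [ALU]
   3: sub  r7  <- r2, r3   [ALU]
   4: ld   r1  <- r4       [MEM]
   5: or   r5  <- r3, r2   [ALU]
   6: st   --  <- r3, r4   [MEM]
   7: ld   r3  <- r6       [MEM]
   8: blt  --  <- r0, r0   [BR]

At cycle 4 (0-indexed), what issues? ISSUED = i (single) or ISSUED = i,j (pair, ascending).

c0: i0,i1 sub;xor  pair
c1: i2 or  WAW r7
c2: i3,i4 sub;ld  pair
c3: i5,i6 or;st  pair
c4: i7 ld  no-port MEM/BR
c5: i8 blt  tail

ISSUED = 7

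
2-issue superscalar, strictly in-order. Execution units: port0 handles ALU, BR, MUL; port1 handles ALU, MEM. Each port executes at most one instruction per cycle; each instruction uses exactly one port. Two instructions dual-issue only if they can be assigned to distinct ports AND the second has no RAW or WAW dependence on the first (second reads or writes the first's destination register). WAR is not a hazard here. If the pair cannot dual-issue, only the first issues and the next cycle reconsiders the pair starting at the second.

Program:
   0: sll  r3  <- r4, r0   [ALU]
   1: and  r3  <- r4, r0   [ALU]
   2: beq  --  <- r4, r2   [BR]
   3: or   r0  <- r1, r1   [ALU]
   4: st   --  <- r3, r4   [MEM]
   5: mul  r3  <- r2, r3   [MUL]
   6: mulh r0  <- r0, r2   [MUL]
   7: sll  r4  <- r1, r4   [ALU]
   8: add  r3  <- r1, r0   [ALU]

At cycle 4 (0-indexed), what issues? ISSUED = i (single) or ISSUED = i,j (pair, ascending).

  cy0 -> i0 (sll.ALU) WAW r3
  cy1 -> i1+i2 (and.ALU/beq.BR) 2-wide
  cy2 -> i3+i4 (or.ALU/st.MEM) 2-wide
  cy3 -> i5 (mul.MUL) no-port MUL/MUL
  cy4 -> i6+i7 (mulh.MUL/sll.ALU) 2-wide
  cy5 -> i8 (add.ALU) tail

ISSUED = 6,7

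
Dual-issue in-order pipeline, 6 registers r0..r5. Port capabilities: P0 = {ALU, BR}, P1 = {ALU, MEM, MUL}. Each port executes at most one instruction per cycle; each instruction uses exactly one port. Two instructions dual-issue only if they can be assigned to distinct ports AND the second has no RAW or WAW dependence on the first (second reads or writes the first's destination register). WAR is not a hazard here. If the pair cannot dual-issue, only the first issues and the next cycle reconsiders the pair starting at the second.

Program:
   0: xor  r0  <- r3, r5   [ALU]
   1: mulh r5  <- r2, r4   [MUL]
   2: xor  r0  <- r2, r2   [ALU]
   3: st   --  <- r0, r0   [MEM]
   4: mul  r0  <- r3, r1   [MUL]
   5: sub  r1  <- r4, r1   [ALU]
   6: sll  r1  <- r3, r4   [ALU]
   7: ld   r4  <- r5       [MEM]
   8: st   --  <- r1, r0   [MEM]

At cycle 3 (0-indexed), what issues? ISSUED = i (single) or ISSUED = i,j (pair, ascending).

[0] i0/i1  xor mulh  -- dual
[1] i2  xor  -- RAW r0
[2] i3  st  -- no-port MEM/MUL
[3] i4/i5  mul sub  -- dual
[4] i6/i7  sll ld  -- dual
[5] i8  st  -- tail

ISSUED = 4,5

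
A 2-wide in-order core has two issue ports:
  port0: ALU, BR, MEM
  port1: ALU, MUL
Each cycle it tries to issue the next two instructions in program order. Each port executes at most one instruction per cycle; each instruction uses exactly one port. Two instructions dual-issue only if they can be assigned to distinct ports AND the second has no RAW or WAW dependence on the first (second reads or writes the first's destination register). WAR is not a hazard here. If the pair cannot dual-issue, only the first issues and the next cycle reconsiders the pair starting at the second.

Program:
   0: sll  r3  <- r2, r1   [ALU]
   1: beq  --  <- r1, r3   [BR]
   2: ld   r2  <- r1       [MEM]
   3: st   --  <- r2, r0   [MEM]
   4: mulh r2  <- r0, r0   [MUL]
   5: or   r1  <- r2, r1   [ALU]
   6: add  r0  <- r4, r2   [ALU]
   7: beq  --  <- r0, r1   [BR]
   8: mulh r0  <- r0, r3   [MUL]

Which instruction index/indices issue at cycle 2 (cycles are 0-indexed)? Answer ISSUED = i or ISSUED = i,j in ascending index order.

c0: i0 sll.ALU  RAW r3
c1: i1 beq.BR  no-port BR/MEM
c2: i2 ld.MEM  no-port MEM/MEM
c3: i3&i4 st.MEM+mulh.MUL  pair
c4: i5&i6 or.ALU+add.ALU  pair
c5: i7&i8 beq.BR+mulh.MUL  pair

ISSUED = 2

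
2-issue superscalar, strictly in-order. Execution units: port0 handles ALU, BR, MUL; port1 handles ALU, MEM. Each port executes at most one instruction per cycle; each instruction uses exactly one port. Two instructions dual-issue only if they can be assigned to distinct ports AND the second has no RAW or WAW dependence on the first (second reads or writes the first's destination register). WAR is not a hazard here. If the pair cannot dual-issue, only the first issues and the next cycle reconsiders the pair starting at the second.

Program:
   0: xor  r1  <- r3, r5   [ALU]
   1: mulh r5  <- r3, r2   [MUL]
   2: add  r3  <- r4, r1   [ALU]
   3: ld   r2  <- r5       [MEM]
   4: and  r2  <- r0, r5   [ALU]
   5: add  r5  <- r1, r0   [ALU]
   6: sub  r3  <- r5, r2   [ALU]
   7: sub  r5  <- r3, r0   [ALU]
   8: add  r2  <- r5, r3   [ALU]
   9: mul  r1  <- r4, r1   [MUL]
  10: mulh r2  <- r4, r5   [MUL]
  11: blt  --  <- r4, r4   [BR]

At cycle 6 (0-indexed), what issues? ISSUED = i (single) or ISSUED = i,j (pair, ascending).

ISSUED = 10

[0] i0+i1  xor.ALU+mulh.MUL  -- dual
[1] i2+i3  add.ALU+ld.MEM  -- dual
[2] i4+i5  and.ALU+add.ALU  -- dual
[3] i6  sub.ALU  -- RAW r3
[4] i7  sub.ALU  -- RAW r5
[5] i8+i9  add.ALU+mul.MUL  -- dual
[6] i10  mulh.MUL  -- no-port MUL/BR
[7] i11  blt.BR  -- tail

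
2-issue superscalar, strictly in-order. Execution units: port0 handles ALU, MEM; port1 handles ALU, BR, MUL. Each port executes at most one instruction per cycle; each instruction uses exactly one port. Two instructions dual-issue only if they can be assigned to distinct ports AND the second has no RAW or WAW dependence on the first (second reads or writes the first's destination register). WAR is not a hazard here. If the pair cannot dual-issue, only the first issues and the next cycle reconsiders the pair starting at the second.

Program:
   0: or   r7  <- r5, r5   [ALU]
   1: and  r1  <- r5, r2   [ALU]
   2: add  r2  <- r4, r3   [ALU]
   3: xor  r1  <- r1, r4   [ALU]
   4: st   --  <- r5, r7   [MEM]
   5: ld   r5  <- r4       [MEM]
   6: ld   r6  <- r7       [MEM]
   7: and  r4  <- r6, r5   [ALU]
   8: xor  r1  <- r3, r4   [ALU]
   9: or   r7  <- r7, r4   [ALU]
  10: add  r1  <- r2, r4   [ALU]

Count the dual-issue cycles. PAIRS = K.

  cy0 -> i0,i1 (or.ALU;and.ALU) pair
  cy1 -> i2,i3 (add.ALU;xor.ALU) pair
  cy2 -> i4 (st.MEM) no-port MEM/MEM
  cy3 -> i5 (ld.MEM) no-port MEM/MEM
  cy4 -> i6 (ld.MEM) RAW r6
  cy5 -> i7 (and.ALU) RAW r4
  cy6 -> i8,i9 (xor.ALU;or.ALU) pair
  cy7 -> i10 (add.ALU) tail

PAIRS = 3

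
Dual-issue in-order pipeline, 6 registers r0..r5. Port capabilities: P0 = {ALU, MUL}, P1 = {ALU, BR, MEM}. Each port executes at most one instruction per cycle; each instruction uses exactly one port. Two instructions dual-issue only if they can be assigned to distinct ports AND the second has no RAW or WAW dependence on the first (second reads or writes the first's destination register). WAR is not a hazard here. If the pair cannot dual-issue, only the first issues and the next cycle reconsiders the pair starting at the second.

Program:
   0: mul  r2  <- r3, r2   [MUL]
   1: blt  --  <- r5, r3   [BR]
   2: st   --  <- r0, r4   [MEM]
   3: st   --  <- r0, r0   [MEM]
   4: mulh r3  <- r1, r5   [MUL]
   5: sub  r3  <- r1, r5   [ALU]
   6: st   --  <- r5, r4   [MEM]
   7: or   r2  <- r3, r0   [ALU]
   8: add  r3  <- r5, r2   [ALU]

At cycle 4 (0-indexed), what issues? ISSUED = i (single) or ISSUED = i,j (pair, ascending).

ISSUED = 7

#0 head=0: mul.MUL blt.BR i0,i1 2-wide
#1 head=2: st.MEM i2 no-port MEM/MEM
#2 head=3: st.MEM mulh.MUL i3,i4 2-wide
#3 head=5: sub.ALU st.MEM i5,i6 2-wide
#4 head=7: or.ALU i7 RAW r2
#5 head=8: add.ALU i8 tail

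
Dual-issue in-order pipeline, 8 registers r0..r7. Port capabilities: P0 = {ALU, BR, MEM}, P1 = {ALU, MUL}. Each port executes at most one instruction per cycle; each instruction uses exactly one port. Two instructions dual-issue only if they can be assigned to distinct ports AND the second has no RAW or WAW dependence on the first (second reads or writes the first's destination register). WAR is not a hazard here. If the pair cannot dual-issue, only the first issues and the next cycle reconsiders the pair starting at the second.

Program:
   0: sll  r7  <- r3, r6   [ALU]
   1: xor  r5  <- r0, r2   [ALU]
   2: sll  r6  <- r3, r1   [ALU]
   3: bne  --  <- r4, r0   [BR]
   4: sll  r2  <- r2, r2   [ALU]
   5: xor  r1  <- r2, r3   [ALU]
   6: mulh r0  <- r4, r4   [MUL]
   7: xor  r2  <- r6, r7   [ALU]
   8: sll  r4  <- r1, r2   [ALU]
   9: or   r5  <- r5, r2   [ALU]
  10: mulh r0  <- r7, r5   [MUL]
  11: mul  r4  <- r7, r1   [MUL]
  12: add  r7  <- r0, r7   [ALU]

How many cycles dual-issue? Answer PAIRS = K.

[0] i0&i1  sll;xor  -- 2-wide
[1] i2&i3  sll;bne  -- 2-wide
[2] i4  sll  -- RAW r2
[3] i5&i6  xor;mulh  -- 2-wide
[4] i7  xor  -- RAW r2
[5] i8&i9  sll;or  -- 2-wide
[6] i10  mulh  -- no-port MUL/MUL
[7] i11&i12  mul;add  -- 2-wide

PAIRS = 5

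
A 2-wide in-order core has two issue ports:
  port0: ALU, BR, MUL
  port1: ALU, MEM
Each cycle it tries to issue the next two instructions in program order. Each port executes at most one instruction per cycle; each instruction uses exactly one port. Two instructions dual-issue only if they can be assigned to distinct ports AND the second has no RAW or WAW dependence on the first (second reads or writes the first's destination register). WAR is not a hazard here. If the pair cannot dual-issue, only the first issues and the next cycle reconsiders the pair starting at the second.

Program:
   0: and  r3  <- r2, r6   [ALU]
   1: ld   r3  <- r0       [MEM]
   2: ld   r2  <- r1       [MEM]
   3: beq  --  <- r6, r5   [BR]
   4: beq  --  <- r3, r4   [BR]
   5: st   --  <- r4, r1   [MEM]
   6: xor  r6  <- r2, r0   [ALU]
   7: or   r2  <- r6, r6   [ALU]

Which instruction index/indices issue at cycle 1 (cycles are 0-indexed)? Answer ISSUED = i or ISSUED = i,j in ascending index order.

[0] i0  and.ALU  -- WAW r3
[1] i1  ld.MEM  -- no-port MEM/MEM
[2] i2,i3  ld.MEM beq.BR  -- dual
[3] i4,i5  beq.BR st.MEM  -- dual
[4] i6  xor.ALU  -- RAW r6
[5] i7  or.ALU  -- tail

ISSUED = 1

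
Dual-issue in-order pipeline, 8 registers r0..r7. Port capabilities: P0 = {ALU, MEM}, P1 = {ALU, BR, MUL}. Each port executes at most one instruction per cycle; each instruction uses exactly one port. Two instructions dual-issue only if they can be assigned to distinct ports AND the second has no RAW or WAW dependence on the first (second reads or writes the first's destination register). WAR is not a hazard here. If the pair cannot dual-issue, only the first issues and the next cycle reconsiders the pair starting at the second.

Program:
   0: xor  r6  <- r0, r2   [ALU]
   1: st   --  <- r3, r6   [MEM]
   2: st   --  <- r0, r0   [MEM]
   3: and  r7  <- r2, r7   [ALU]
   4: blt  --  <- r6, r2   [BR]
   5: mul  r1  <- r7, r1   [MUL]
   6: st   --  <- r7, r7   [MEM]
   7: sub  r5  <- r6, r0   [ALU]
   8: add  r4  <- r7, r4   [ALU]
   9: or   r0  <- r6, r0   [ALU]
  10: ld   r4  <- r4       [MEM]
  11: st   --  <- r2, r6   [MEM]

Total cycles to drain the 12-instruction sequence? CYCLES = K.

  cy0 -> i0 (xor) RAW r6
  cy1 -> i1 (st) no-port MEM/MEM
  cy2 -> i2,i3 (st and) 2-wide
  cy3 -> i4 (blt) no-port BR/MUL
  cy4 -> i5,i6 (mul st) 2-wide
  cy5 -> i7,i8 (sub add) 2-wide
  cy6 -> i9,i10 (or ld) 2-wide
  cy7 -> i11 (st) tail

CYCLES = 8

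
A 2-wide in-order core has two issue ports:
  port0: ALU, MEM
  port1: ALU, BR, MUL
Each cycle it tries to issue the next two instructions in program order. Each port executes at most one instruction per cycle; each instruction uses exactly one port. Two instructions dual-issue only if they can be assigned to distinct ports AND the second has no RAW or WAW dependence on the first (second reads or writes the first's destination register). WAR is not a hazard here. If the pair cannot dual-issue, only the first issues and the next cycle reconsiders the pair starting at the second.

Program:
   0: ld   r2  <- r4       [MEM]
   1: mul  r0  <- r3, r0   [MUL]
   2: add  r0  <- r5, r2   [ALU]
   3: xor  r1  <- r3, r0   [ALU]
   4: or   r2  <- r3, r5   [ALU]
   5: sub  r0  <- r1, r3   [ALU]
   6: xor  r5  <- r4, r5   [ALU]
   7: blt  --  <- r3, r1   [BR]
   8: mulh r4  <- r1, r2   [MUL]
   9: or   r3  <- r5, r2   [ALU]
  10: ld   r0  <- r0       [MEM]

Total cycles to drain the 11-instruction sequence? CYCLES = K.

[0] i0/i1  ld.MEM;mul.MUL  -- 2-wide
[1] i2  add.ALU  -- RAW r0
[2] i3/i4  xor.ALU;or.ALU  -- 2-wide
[3] i5/i6  sub.ALU;xor.ALU  -- 2-wide
[4] i7  blt.BR  -- no-port BR/MUL
[5] i8/i9  mulh.MUL;or.ALU  -- 2-wide
[6] i10  ld.MEM  -- tail

CYCLES = 7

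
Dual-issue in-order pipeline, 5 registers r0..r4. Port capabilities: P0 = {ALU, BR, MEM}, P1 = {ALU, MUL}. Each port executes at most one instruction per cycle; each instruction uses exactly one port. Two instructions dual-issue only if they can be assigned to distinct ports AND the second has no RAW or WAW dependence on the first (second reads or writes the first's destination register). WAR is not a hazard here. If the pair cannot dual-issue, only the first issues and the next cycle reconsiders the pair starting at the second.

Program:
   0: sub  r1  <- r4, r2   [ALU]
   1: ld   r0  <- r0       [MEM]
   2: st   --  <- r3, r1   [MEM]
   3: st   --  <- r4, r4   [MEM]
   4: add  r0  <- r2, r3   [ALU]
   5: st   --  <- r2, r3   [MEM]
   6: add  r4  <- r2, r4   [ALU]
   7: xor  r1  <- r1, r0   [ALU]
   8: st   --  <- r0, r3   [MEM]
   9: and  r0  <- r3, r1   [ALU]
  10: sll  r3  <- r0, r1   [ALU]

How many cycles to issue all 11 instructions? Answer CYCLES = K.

CYCLES = 7

[0] i0&i1  sub.ALU;ld.MEM  -- pair
[1] i2  st.MEM  -- no-port MEM/MEM
[2] i3&i4  st.MEM;add.ALU  -- pair
[3] i5&i6  st.MEM;add.ALU  -- pair
[4] i7&i8  xor.ALU;st.MEM  -- pair
[5] i9  and.ALU  -- RAW r0
[6] i10  sll.ALU  -- tail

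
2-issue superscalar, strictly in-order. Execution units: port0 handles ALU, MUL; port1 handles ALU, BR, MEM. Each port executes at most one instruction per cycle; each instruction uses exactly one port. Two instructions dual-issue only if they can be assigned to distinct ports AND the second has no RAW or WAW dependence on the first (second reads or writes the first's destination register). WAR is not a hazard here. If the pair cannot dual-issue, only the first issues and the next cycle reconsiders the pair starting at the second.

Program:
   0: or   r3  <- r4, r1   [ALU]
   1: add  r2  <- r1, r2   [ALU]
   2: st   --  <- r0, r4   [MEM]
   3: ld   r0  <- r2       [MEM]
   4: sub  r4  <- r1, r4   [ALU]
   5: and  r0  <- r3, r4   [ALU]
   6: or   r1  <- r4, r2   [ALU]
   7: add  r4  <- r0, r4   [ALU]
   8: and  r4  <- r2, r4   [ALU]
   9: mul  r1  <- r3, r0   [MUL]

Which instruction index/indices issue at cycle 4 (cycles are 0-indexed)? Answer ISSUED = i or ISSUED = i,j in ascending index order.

ISSUED = 7

[0] i0&i1  or.ALU;add.ALU  -- 2-wide
[1] i2  st.MEM  -- no-port MEM/MEM
[2] i3&i4  ld.MEM;sub.ALU  -- 2-wide
[3] i5&i6  and.ALU;or.ALU  -- 2-wide
[4] i7  add.ALU  -- RAW+WAW r4
[5] i8&i9  and.ALU;mul.MUL  -- 2-wide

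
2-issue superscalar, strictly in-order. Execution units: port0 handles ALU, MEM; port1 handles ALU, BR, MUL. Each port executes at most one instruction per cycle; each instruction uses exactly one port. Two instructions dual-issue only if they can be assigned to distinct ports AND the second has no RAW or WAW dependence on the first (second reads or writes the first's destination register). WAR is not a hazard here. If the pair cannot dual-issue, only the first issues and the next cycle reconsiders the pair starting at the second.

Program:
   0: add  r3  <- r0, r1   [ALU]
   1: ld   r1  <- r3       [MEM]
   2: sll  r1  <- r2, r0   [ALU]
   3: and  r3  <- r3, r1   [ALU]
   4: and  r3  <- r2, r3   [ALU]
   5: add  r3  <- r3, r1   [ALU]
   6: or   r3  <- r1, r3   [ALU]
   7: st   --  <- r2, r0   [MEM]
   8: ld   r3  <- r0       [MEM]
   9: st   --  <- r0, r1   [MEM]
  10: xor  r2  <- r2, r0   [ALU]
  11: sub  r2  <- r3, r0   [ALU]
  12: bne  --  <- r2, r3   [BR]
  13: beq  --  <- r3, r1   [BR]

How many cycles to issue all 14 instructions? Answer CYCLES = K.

t=0 i0:add ; RAW r3
t=1 i1:ld ; WAW r1
t=2 i2:sll ; RAW r1
t=3 i3:and ; RAW+WAW r3
t=4 i4:and ; RAW+WAW r3
t=5 i5:add ; RAW+WAW r3
t=6 i6,i7:or st ; dual
t=7 i8:ld ; no-port MEM/MEM
t=8 i9,i10:st xor ; dual
t=9 i11:sub ; RAW r2
t=10 i12:bne ; no-port BR/BR
t=11 i13:beq ; tail

CYCLES = 12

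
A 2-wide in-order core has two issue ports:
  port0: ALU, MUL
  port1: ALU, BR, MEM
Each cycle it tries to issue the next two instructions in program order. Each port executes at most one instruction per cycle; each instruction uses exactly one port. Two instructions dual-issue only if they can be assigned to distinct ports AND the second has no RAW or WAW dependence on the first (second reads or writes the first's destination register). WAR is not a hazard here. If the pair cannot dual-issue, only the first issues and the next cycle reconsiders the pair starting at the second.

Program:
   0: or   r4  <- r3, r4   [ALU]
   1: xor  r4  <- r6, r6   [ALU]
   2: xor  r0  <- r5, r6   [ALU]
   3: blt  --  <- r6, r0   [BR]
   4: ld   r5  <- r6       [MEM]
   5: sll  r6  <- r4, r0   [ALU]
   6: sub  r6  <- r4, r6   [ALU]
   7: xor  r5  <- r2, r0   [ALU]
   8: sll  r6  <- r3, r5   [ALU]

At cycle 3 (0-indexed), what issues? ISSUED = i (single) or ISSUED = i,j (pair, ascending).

ISSUED = 4,5

c0: i0 or  WAW r4
c1: i1&i2 xor xor  dual
c2: i3 blt  no-port BR/MEM
c3: i4&i5 ld sll  dual
c4: i6&i7 sub xor  dual
c5: i8 sll  tail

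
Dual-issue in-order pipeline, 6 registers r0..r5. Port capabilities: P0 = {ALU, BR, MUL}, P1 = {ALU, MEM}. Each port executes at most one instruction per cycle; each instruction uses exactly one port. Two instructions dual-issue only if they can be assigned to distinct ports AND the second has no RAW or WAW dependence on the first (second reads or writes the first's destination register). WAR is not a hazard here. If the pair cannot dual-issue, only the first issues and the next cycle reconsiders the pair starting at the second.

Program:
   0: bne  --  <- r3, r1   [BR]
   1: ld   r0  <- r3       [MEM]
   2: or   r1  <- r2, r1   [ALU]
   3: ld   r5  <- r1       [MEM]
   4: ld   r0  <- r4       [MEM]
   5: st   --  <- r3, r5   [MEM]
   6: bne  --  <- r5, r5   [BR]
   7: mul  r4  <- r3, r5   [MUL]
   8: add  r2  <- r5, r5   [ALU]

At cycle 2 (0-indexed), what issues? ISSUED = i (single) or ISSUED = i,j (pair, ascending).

ISSUED = 3

  cy0 -> i0/i1 (bne.BR ld.MEM) pair
  cy1 -> i2 (or.ALU) RAW r1
  cy2 -> i3 (ld.MEM) no-port MEM/MEM
  cy3 -> i4 (ld.MEM) no-port MEM/MEM
  cy4 -> i5/i6 (st.MEM bne.BR) pair
  cy5 -> i7/i8 (mul.MUL add.ALU) pair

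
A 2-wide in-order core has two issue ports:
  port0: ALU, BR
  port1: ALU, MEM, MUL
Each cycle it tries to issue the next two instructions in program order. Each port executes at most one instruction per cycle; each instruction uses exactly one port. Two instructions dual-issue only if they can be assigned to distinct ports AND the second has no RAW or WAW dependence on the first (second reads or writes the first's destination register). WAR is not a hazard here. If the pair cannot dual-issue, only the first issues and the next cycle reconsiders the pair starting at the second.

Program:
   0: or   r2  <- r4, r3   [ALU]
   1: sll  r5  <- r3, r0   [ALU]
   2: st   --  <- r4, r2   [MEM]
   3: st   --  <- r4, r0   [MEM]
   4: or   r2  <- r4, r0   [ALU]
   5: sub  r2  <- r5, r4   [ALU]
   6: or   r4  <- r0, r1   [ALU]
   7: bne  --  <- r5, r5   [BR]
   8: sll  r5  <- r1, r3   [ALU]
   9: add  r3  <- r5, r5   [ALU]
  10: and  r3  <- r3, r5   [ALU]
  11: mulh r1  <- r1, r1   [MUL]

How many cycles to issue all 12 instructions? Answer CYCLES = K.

0. or;sll @i0&i1  | dual
1. st @i2  | no-port MEM/MEM
2. st;or @i3&i4  | dual
3. sub;or @i5&i6  | dual
4. bne;sll @i7&i8  | dual
5. add @i9  | RAW+WAW r3
6. and;mulh @i10&i11  | dual

CYCLES = 7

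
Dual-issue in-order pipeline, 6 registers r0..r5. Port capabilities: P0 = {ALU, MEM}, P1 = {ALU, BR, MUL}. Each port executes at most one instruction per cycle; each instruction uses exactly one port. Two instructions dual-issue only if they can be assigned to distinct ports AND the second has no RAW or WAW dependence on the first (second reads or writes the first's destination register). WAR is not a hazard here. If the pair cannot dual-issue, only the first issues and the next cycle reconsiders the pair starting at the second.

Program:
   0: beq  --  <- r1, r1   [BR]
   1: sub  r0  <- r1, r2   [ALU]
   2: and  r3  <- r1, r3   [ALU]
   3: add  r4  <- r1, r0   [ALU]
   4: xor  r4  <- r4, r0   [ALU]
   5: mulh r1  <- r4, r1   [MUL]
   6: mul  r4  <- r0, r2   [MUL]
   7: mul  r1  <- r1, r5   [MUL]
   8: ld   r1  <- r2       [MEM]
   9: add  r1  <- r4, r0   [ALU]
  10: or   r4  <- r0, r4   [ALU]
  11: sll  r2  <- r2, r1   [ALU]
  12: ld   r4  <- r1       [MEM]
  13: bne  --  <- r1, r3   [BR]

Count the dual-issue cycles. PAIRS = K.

PAIRS = 4

  cy0 -> i0&i1 (beq.BR sub.ALU) pair
  cy1 -> i2&i3 (and.ALU add.ALU) pair
  cy2 -> i4 (xor.ALU) RAW r4
  cy3 -> i5 (mulh.MUL) no-port MUL/MUL
  cy4 -> i6 (mul.MUL) no-port MUL/MUL
  cy5 -> i7 (mul.MUL) WAW r1
  cy6 -> i8 (ld.MEM) WAW r1
  cy7 -> i9&i10 (add.ALU or.ALU) pair
  cy8 -> i11&i12 (sll.ALU ld.MEM) pair
  cy9 -> i13 (bne.BR) tail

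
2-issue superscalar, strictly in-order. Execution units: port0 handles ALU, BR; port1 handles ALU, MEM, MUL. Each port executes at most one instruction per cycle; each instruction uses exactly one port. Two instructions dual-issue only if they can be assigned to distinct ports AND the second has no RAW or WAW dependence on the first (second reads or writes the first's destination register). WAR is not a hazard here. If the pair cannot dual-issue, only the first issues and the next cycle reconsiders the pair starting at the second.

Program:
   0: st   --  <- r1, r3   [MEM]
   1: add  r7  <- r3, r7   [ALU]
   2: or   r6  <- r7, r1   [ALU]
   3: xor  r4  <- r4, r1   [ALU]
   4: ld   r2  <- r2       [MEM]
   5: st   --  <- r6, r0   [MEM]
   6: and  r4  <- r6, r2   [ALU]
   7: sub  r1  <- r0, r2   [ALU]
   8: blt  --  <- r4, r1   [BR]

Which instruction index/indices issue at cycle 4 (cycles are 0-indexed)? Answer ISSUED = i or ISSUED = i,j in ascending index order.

[0] i0/i1  st.MEM+add.ALU  -- pair
[1] i2/i3  or.ALU+xor.ALU  -- pair
[2] i4  ld.MEM  -- no-port MEM/MEM
[3] i5/i6  st.MEM+and.ALU  -- pair
[4] i7  sub.ALU  -- RAW r1
[5] i8  blt.BR  -- tail

ISSUED = 7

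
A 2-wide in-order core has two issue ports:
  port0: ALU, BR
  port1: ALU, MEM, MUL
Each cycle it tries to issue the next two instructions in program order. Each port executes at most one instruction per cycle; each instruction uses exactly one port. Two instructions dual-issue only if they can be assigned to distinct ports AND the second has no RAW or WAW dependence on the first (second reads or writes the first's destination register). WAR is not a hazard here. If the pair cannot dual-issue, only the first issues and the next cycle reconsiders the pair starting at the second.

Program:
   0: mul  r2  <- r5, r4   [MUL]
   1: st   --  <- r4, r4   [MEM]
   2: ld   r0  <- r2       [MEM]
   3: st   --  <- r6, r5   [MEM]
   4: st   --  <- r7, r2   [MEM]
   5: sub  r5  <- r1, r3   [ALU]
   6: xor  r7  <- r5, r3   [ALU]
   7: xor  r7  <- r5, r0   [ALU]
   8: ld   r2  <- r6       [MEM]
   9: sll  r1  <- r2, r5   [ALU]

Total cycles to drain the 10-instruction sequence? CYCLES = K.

0. mul.MUL @i0  | no-port MUL/MEM
1. st.MEM @i1  | no-port MEM/MEM
2. ld.MEM @i2  | no-port MEM/MEM
3. st.MEM @i3  | no-port MEM/MEM
4. st.MEM+sub.ALU @i4+i5  | 2-wide
5. xor.ALU @i6  | WAW r7
6. xor.ALU+ld.MEM @i7+i8  | 2-wide
7. sll.ALU @i9  | tail

CYCLES = 8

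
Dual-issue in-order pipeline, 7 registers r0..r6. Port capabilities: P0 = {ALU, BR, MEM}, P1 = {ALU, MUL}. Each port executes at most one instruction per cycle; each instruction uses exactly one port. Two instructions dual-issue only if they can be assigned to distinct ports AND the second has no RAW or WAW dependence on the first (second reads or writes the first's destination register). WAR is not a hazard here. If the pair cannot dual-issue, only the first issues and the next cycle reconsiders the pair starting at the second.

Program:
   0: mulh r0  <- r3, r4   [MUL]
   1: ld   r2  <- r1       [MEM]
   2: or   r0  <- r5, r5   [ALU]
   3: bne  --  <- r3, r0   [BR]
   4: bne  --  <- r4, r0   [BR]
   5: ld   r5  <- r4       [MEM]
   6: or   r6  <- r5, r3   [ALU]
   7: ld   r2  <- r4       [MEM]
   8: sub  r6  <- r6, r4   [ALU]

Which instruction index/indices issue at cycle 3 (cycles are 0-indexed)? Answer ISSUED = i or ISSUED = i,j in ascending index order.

ISSUED = 4

c0: i0&i1 mulh.MUL;ld.MEM  pair
c1: i2 or.ALU  RAW r0
c2: i3 bne.BR  no-port BR/BR
c3: i4 bne.BR  no-port BR/MEM
c4: i5 ld.MEM  RAW r5
c5: i6&i7 or.ALU;ld.MEM  pair
c6: i8 sub.ALU  tail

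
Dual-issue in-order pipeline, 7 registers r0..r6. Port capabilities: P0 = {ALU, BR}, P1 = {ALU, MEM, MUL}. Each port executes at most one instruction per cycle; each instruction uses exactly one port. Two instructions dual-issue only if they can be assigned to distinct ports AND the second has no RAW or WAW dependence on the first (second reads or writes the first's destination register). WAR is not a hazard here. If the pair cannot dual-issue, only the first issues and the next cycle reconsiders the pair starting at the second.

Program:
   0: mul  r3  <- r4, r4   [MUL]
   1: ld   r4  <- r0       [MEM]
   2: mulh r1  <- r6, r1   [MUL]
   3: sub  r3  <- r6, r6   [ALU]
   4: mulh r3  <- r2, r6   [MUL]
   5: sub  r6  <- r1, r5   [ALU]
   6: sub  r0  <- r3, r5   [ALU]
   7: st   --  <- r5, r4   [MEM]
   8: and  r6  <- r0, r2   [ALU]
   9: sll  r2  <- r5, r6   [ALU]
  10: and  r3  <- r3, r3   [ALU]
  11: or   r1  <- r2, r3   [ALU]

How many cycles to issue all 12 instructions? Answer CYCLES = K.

CYCLES = 8

  cy0 -> i0 (mul.MUL) no-port MUL/MEM
  cy1 -> i1 (ld.MEM) no-port MEM/MUL
  cy2 -> i2+i3 (mulh.MUL+sub.ALU) 2-wide
  cy3 -> i4+i5 (mulh.MUL+sub.ALU) 2-wide
  cy4 -> i6+i7 (sub.ALU+st.MEM) 2-wide
  cy5 -> i8 (and.ALU) RAW r6
  cy6 -> i9+i10 (sll.ALU+and.ALU) 2-wide
  cy7 -> i11 (or.ALU) tail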